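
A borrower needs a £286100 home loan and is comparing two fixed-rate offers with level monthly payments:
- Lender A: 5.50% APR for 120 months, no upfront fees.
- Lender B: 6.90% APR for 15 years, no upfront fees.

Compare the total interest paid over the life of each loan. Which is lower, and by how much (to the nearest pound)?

Lender A: at 5.50% the monthly rate is 0.0045833, so the payment is 286,100 × 0.0045833 / (1 − 1.0045833^−120) = £3,104.94.
Total interest on Lender A = 120 × £3,104.94 − £286,100 = £86,492.80.
Lender B: monthly rate = 6.9%/12 = 0.0057500; payment = 286,100 × 0.0057500 / (1 − (1+0.0057500)^−180) = £2,555.58.
Total interest on Lender B = 180 × £2,555.58 − £286,100 = £173,904.40.
Lender A is lower by £87,411.60.

Lender A by £87,412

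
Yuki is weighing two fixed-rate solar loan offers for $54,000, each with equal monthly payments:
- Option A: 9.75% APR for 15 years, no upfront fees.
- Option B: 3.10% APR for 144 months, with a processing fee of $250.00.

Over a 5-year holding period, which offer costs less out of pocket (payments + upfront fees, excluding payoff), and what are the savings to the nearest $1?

Option B by $7,101

Option A: at 9.75% the monthly rate is 0.0081250, so the payment is 54,000 × 0.0081250 / (1 − 1.0081250^−180) = $572.06.
Option B: monthly rate = 3.1%/12 = 0.0025833; payment = 54,000 × 0.0025833 / (1 − (1+0.0025833)^−144) = $449.54.
Over 60 months: Option A costs 60 × $572.06 = $34,323.60; Option B costs 60 × $449.54 + $250.00 = $27,222.40.
Option B is cheaper by $34,323.60 − $27,222.40 = $7,101.20.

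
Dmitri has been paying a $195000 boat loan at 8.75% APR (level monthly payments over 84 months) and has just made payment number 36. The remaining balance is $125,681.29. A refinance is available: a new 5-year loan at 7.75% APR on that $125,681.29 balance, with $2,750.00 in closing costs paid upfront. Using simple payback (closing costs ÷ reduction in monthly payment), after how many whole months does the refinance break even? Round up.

5 months

Current payment = 195,000 × 8.75%/12 / (1 − (1+0.0072917)^−84) = $3,112.69.
Refinanced payment = 125,681.29 × 0.0064583 / (1 − (1+0.0064583)^−60) = $2,533.35.
Monthly savings = $3,112.69 − $2,533.35 = $579.34.
Break-even = $2,750.00 / $579.34 = 4.75 → 5 months.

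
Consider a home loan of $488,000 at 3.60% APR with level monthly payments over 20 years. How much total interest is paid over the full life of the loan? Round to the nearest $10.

$197,280

Monthly rate = 3.6%/12 = 0.0030000; payment = 488,000 × 0.0030000 / (1 − (1+0.0030000)^−240) = $2,855.34.
Total paid = 240 × $2,855.34 = $685,281.60; interest = $685,281.60 − $488,000 = $197,281.60.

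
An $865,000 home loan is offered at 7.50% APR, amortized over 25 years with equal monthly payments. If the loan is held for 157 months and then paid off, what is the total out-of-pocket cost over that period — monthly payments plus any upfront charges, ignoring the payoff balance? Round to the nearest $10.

$1,003,590

At 7.50% the monthly rate is 0.0062500, so the payment is 865,000 × 0.0062500 / (1 − 1.0062500^−300) = $6,392.27.
Total outlay = 157 × $6,392.27 = $1,003,586.39.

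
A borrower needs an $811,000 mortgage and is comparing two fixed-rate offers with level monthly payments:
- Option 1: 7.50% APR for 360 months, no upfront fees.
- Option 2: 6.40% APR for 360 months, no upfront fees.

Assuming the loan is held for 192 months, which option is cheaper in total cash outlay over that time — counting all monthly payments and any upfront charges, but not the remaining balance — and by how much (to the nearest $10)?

Option 2 by $114,770

Option 1: monthly rate = 7.5%/12 = 0.0062500; payment = 811,000 × 0.0062500 / (1 − (1+0.0062500)^−360) = $5,670.63.
Option 2: at 6.40% the monthly rate is 0.0053333, so the payment is 811,000 × 0.0053333 / (1 − 1.0053333^−360) = $5,072.85.
Over 192 months: Option 1 costs 192 × $5,670.63 = $1,088,760.96; Option 2 costs 192 × $5,072.85 = $973,987.20.
Option 2 is cheaper by $1,088,760.96 − $973,987.20 = $114,773.76.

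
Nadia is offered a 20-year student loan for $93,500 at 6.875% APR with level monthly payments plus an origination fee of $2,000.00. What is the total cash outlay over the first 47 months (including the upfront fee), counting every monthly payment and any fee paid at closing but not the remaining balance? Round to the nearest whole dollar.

Monthly rate = 6.875%/12 = 0.0057292; payment = 93,500 × 0.0057292 / (1 − (1+0.0057292)^−240) = $717.91.
Total outlay = 47 × $717.91 + $2,000.00 = $35,741.77.

$35,742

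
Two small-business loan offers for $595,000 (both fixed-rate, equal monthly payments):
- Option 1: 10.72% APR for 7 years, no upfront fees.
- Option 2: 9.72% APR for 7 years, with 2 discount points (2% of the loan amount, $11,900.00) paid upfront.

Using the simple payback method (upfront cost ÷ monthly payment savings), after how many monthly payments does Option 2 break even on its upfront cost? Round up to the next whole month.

39 months

Option 1: monthly rate = 10.72%/12 = 0.0089333; payment = 595,000 × 0.0089333 / (1 − (1+0.0089333)^−84) = $10,100.46.
Option 2: at 9.72% the monthly rate is 0.0081000, so the payment is 595,000 × 0.0081000 / (1 − 1.0081000^−84) = $9,791.84.
Monthly savings = $10,100.46 − $9,791.84 = $308.62.
Break-even = $11,900.00 / $308.62 = 38.56 → 39 months.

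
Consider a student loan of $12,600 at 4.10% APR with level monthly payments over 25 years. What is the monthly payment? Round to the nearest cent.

At 4.10% the monthly rate is 0.0034167, so the payment is 12,600 × 0.0034167 / (1 − 1.0034167^−300) = $67.21.

$67.21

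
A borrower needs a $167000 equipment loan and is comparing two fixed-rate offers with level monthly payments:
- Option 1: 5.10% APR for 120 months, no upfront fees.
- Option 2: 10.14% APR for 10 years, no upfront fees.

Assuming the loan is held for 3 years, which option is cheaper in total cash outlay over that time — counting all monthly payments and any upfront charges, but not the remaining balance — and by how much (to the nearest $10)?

Option 1: at 5.10% the monthly rate is 0.0042500, so the payment is 167,000 × 0.0042500 / (1 − 1.0042500^−120) = $1,779.47.
Option 2: at 10.14% the monthly rate is 0.0084500, so the payment is 167,000 × 0.0084500 / (1 − 1.0084500^−120) = $2,219.88.
Over 36 months: Option 1 costs 36 × $1,779.47 = $64,060.92; Option 2 costs 36 × $2,219.88 = $79,915.68.
Option 1 is cheaper by $79,915.68 − $64,060.92 = $15,854.76.

Option 1 by $15,850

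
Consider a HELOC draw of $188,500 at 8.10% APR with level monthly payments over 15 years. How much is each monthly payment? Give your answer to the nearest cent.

$1,812.30

At 8.10% the monthly rate is 0.0067500, so the payment is 188,500 × 0.0067500 / (1 − 1.0067500^−180) = $1,812.30.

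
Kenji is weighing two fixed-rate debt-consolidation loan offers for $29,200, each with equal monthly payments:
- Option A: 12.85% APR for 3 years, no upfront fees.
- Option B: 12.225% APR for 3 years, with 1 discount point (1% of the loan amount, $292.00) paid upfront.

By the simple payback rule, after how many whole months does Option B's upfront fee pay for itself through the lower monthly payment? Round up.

Option A: at 12.85% the monthly rate is 0.0107083, so the payment is 29,200 × 0.0107083 / (1 − 1.0107083^−36) = $981.76.
Option B: monthly rate = 12.225%/12 = 0.0101875; payment = 29,200 × 0.0101875 / (1 − (1+0.0101875)^−36) = $973.00.
Monthly savings = $981.76 − $973.00 = $8.76.
Break-even = $292.00 / $8.76 = 33.33 → 34 months.

34 months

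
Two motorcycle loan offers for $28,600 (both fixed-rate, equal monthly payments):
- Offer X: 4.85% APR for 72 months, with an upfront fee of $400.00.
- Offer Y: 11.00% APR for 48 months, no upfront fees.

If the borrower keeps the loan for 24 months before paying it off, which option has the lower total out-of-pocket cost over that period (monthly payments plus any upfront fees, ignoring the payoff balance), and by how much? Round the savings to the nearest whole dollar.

Offer X by $6,334

Offer X: monthly rate = 4.85%/12 = 0.0040417; payment = 28,600 × 0.0040417 / (1 − (1+0.0040417)^−72) = $458.61.
Offer Y: at 11.00% the monthly rate is 0.0091667, so the payment is 28,600 × 0.0091667 / (1 − 1.0091667^−48) = $739.18.
Over 24 months: Offer X costs 24 × $458.61 + $400.00 = $11,406.64; Offer Y costs 24 × $739.18 = $17,740.32.
Offer X is cheaper by $17,740.32 − $11,406.64 = $6,333.68.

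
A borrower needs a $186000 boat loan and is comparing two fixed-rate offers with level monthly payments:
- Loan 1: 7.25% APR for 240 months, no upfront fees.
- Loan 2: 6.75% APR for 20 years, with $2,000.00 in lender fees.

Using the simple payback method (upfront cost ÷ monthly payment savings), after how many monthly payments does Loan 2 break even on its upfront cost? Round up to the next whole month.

Loan 1: monthly rate = 7.25%/12 = 0.0060417; payment = 186,000 × 0.0060417 / (1 − (1+0.0060417)^−240) = $1,470.10.
Loan 2: monthly rate = 6.75%/12 = 0.0056250; payment = 186,000 × 0.0056250 / (1 − (1+0.0056250)^−240) = $1,414.28.
Monthly savings = $1,470.10 − $1,414.28 = $55.82.
Break-even = $2,000.00 / $55.82 = 35.83 → 36 months.

36 months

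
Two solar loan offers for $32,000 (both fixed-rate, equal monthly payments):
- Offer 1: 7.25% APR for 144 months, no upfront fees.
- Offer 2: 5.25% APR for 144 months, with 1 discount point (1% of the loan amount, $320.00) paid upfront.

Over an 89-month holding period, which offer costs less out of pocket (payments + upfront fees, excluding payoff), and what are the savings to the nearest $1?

Offer 2 by $2,650

Offer 1: at 7.25% the monthly rate is 0.0060417, so the payment is 32,000 × 0.0060417 / (1 − 1.0060417^−144) = $333.36.
Offer 2: monthly rate = 5.25%/12 = 0.0043750; payment = 32,000 × 0.0043750 / (1 − (1+0.0043750)^−144) = $299.99.
Over 89 months: Offer 1 costs 89 × $333.36 = $29,669.04; Offer 2 costs 89 × $299.99 + $320.00 = $27,019.11.
Offer 2 is cheaper by $29,669.04 − $27,019.11 = $2,649.93.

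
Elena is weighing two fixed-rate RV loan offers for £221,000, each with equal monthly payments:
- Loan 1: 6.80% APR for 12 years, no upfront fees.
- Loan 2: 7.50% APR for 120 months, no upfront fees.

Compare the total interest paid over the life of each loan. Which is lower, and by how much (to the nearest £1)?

Loan 2 by £9,092

Loan 1: at 6.80% the monthly rate is 0.0056667, so the payment is 221,000 × 0.0056667 / (1 − 1.0056667^−144) = £2,249.23.
Total interest on Loan 1 = 144 × £2,249.23 − £221,000 = £102,889.12.
Loan 2: monthly rate = 7.5%/12 = 0.0062500; payment = 221,000 × 0.0062500 / (1 − (1+0.0062500)^−120) = £2,623.31.
Total interest on Loan 2 = 120 × £2,623.31 − £221,000 = £93,797.20.
Loan 2 is lower by £9,091.92.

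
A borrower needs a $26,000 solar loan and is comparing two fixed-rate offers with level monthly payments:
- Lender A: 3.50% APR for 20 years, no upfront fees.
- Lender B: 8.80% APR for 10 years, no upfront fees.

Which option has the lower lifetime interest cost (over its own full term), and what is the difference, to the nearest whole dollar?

Lender A: at 3.50% the monthly rate is 0.0029167, so the payment is 26,000 × 0.0029167 / (1 − 1.0029167^−240) = $150.79.
Total interest on Lender A = 240 × $150.79 − $26,000 = $10,189.60.
Lender B: at 8.80% the monthly rate is 0.0073333, so the payment is 26,000 × 0.0073333 / (1 − 1.0073333^−120) = $326.55.
Total interest on Lender B = 120 × $326.55 − $26,000 = $13,186.00.
Lender A is lower by $2,996.40.

Lender A by $2,996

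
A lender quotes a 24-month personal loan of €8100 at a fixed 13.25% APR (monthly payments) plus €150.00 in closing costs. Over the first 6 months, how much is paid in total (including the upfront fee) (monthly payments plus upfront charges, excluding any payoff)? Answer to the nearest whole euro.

€2,466

Monthly rate = 13.25%/12 = 0.0110417; payment = 8,100 × 0.0110417 / (1 − (1+0.0110417)^−24) = €386.04.
Total outlay = 6 × €386.04 + €150.00 = €2,466.24.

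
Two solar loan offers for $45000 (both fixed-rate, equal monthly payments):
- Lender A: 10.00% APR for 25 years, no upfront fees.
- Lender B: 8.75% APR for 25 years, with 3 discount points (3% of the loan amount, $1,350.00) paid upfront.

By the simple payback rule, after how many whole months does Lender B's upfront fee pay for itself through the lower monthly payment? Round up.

35 months

Lender A: monthly rate = 10%/12 = 0.0083333; payment = 45,000 × 0.0083333 / (1 − (1+0.0083333)^−300) = $408.92.
Lender B: at 8.75% the monthly rate is 0.0072917, so the payment is 45,000 × 0.0072917 / (1 − 1.0072917^−300) = $369.96.
Monthly savings = $408.92 − $369.96 = $38.96.
Break-even = $1,350.00 / $38.96 = 34.65 → 35 months.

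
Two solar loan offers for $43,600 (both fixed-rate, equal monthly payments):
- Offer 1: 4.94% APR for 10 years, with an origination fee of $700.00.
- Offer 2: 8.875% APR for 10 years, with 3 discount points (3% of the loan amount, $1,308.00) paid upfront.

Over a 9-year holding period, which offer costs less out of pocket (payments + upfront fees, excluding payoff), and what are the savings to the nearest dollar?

Offer 1: at 4.94% the monthly rate is 0.0041167, so the payment is 43,600 × 0.0041167 / (1 − 1.0041167^−120) = $461.17.
Offer 2: monthly rate = 8.875%/12 = 0.0073958; payment = 43,600 × 0.0073958 / (1 − (1+0.0073958)^−120) = $549.36.
Over 108 months: Offer 1 costs 108 × $461.17 + $700.00 = $50,506.36; Offer 2 costs 108 × $549.36 + $1,308.00 = $60,638.88.
Offer 1 is cheaper by $60,638.88 − $50,506.36 = $10,132.52.

Offer 1 by $10,133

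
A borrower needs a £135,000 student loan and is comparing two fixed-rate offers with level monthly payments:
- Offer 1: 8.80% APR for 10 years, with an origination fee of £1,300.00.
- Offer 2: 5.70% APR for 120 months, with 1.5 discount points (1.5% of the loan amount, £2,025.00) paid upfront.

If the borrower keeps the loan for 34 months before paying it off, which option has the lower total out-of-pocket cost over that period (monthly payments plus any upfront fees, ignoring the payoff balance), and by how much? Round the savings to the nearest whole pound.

Offer 2 by £6,654

Offer 1: at 8.80% the monthly rate is 0.0073333, so the payment is 135,000 × 0.0073333 / (1 − 1.0073333^−120) = £1,695.54.
Offer 2: at 5.70% the monthly rate is 0.0047500, so the payment is 135,000 × 0.0047500 / (1 − 1.0047500^−120) = £1,478.52.
Over 34 months: Offer 1 costs 34 × £1,695.54 + £1,300.00 = £58,948.36; Offer 2 costs 34 × £1,478.52 + £2,025.00 = £52,294.68.
Offer 2 is cheaper by £58,948.36 − £52,294.68 = £6,653.68.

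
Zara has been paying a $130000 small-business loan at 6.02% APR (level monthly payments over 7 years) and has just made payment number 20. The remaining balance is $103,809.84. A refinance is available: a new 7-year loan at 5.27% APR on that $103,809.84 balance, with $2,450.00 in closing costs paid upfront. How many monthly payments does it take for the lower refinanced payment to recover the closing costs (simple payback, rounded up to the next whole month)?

Current payment = 130,000 × 6.02%/12 / (1 − (1+0.0050167)^−84) = $1,900.36.
Refinanced payment = 103,809.84 × 0.0043917 / (1 − (1+0.0043917)^−84) = $1,480.45.
Monthly savings = $1,900.36 − $1,480.45 = $419.91.
Break-even = $2,450.00 / $419.91 = 5.83 → 6 months.

6 months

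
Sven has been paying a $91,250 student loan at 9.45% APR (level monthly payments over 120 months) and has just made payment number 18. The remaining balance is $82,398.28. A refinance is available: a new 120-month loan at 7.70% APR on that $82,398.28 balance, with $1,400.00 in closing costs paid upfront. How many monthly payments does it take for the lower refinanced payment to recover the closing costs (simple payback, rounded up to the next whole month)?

8 months

Current payment = 91,250 × 9.45%/12 / (1 − (1+0.0078750)^−120) = $1,178.26.
Refinanced payment = 82,398.28 × 0.0064167 / (1 − (1+0.0064167)^−120) = $986.70.
Monthly savings = $1,178.26 − $986.70 = $191.56.
Break-even = $1,400.00 / $191.56 = 7.31 → 8 months.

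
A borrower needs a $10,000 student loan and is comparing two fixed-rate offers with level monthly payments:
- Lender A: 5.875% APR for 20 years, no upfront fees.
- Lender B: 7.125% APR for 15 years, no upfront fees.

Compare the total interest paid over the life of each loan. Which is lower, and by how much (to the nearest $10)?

Lender B by $720

Lender A: at 5.875% the monthly rate is 0.0048958, so the payment is 10,000 × 0.0048958 / (1 − 1.0048958^−240) = $70.92.
Total interest on Lender A = 240 × $70.92 − $10,000 = $7,020.80.
Lender B: monthly rate = 7.125%/12 = 0.0059375; payment = 10,000 × 0.0059375 / (1 − (1+0.0059375)^−180) = $90.58.
Total interest on Lender B = 180 × $90.58 − $10,000 = $6,304.40.
Lender B is lower by $716.40.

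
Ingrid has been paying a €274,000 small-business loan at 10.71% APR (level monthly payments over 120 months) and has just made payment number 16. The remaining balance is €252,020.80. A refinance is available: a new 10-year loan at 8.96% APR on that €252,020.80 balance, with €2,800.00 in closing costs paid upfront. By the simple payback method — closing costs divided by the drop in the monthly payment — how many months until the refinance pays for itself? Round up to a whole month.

Current payment = 274,000 × 10.71%/12 / (1 − (1+0.0089250)^−120) = €3,729.51.
Refinanced payment = 252,020.80 × 0.0074667 / (1 − (1+0.0074667)^−120) = €3,187.04.
Monthly savings = €3,729.51 − €3,187.04 = €542.47.
Break-even = €2,800.00 / €542.47 = 5.16 → 6 months.

6 months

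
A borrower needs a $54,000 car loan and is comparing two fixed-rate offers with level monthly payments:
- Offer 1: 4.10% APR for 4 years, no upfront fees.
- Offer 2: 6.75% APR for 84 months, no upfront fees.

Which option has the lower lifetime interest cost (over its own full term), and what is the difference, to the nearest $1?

Offer 1: monthly rate = 4.1%/12 = 0.0034167; payment = 54,000 × 0.0034167 / (1 − (1+0.0034167)^−48) = $1,221.69.
Total interest on Offer 1 = 48 × $1,221.69 − $54,000 = $4,641.12.
Offer 2: monthly rate = 6.75%/12 = 0.0056250; payment = 54,000 × 0.0056250 / (1 − (1+0.0056250)^−84) = $808.42.
Total interest on Offer 2 = 84 × $808.42 − $54,000 = $13,907.28.
Offer 1 is lower by $9,266.16.

Offer 1 by $9,266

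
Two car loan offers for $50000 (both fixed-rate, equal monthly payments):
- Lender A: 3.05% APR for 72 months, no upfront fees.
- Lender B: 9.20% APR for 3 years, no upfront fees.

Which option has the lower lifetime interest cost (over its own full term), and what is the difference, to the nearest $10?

Lender A by $2,630

Lender A: monthly rate = 3.05%/12 = 0.0025417; payment = 50,000 × 0.0025417 / (1 − (1+0.0025417)^−72) = $760.80.
Total interest on Lender A = 72 × $760.80 − $50,000 = $4,777.60.
Lender B: monthly rate = 9.2%/12 = 0.0076667; payment = 50,000 × 0.0076667 / (1 − (1+0.0076667)^−36) = $1,594.64.
Total interest on Lender B = 36 × $1,594.64 − $50,000 = $7,407.04.
Lender A is lower by $2,629.44.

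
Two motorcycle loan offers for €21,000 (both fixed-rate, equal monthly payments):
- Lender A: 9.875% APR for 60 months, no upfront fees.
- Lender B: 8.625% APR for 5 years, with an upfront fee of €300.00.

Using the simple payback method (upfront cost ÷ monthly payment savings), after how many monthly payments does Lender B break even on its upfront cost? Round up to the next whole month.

24 months

Lender A: monthly rate = 9.875%/12 = 0.0082292; payment = 21,000 × 0.0082292 / (1 − (1+0.0082292)^−60) = €444.90.
Lender B: at 8.625% the monthly rate is 0.0071875, so the payment is 21,000 × 0.0071875 / (1 − 1.0071875^−60) = €432.11.
Monthly savings = €444.90 − €432.11 = €12.79.
Break-even = €300.00 / €12.79 = 23.46 → 24 months.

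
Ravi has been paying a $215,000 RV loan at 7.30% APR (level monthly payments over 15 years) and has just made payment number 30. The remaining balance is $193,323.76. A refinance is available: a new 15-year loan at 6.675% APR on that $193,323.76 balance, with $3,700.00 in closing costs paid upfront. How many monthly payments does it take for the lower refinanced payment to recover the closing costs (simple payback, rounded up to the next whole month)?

Current payment = 215,000 × 7.3%/12 / (1 − (1+0.0060833)^−180) = $1,968.72.
Refinanced payment = 193,323.76 × 0.0055625 / (1 − (1+0.0055625)^−180) = $1,702.71.
Monthly savings = $1,968.72 − $1,702.71 = $266.01.
Break-even = $3,700.00 / $266.01 = 13.91 → 14 months.

14 months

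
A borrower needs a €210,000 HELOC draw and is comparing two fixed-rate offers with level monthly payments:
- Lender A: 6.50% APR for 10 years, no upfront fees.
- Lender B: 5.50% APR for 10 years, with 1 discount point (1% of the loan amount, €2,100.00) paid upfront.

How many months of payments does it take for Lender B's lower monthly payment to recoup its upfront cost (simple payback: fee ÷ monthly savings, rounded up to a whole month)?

20 months

Lender A: at 6.50% the monthly rate is 0.0054167, so the payment is 210,000 × 0.0054167 / (1 − 1.0054167^−120) = €2,384.51.
Lender B: monthly rate = 5.5%/12 = 0.0045833; payment = 210,000 × 0.0045833 / (1 − (1+0.0045833)^−120) = €2,279.05.
Monthly savings = €2,384.51 − €2,279.05 = €105.46.
Break-even = €2,100.00 / €105.46 = 19.91 → 20 months.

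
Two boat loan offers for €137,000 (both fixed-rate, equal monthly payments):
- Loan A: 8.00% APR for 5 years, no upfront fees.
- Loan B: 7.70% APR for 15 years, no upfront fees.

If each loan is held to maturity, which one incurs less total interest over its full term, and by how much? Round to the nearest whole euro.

Loan A by €64,741

Loan A: monthly rate = 8%/12 = 0.0066667; payment = 137,000 × 0.0066667 / (1 − (1+0.0066667)^−60) = €2,777.87.
Total interest on Loan A = 60 × €2,777.87 − €137,000 = €29,672.20.
Loan B: at 7.70% the monthly rate is 0.0064167, so the payment is 137,000 × 0.0064167 / (1 − 1.0064167^−180) = €1,285.63.
Total interest on Loan B = 180 × €1,285.63 − €137,000 = €94,413.40.
Loan A is lower by €64,741.20.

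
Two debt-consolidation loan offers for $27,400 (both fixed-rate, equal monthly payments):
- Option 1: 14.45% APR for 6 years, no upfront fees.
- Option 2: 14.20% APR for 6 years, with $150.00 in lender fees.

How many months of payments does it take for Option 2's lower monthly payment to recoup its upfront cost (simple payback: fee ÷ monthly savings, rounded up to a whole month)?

Option 1: at 14.45% the monthly rate is 0.0120417, so the payment is 27,400 × 0.0120417 / (1 − 1.0120417^−72) = $571.22.
Option 2: monthly rate = 14.2%/12 = 0.0118333; payment = 27,400 × 0.0118333 / (1 − (1+0.0118333)^−72) = $567.54.
Monthly savings = $571.22 − $567.54 = $3.68.
Break-even = $150.00 / $3.68 = 40.76 → 41 months.

41 months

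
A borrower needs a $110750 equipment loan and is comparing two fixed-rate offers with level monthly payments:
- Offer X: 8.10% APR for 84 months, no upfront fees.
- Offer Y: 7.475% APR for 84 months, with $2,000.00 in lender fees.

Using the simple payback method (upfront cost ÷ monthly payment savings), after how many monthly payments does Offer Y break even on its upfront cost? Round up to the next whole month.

59 months

Offer X: monthly rate = 8.1%/12 = 0.0067500; payment = 110,750 × 0.0067500 / (1 − (1+0.0067500)^−84) = $1,731.70.
Offer Y: monthly rate = 7.475%/12 = 0.0062292; payment = 110,750 × 0.0062292 / (1 − (1+0.0062292)^−84) = $1,697.35.
Monthly savings = $1,731.70 − $1,697.35 = $34.35.
Break-even = $2,000.00 / $34.35 = 58.22 → 59 months.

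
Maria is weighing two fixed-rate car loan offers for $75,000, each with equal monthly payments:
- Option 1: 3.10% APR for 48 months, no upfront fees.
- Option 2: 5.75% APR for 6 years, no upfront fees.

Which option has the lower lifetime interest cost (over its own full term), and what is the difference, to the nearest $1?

Option 1 by $9,015

Option 1: monthly rate = 3.1%/12 = 0.0025833; payment = 75,000 × 0.0025833 / (1 − (1+0.0025833)^−48) = $1,663.39.
Total interest on Option 1 = 48 × $1,663.39 − $75,000 = $4,842.72.
Option 2: at 5.75% the monthly rate is 0.0047917, so the payment is 75,000 × 0.0047917 / (1 − 1.0047917^−72) = $1,234.13.
Total interest on Option 2 = 72 × $1,234.13 − $75,000 = $13,857.36.
Option 1 is lower by $9,014.64.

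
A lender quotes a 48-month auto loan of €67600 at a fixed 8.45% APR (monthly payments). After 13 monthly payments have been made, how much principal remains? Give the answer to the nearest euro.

€51,478

With monthly rate i = 8.45%/12 = 0.0070417, the balance after k of n payments is P · [(1+i)^n − (1+i)^k] / [(1+i)^n − 1].
(1+0.0070417)^48 = 1.40048067 and (1+0.0070417)^13 = 1.09551094, so the balance is 67,600 × (1.40048067 − 1.09551094) / (1.40048067 − 1) = €51,478.02.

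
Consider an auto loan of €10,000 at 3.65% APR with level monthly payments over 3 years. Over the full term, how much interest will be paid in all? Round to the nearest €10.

Monthly rate = 3.65%/12 = 0.0030417; payment = 10,000 × 0.0030417 / (1 − (1+0.0030417)^−36) = €293.69.
Total paid = 36 × €293.69 = €10,572.84; interest = €10,572.84 − €10,000 = €572.84.

€570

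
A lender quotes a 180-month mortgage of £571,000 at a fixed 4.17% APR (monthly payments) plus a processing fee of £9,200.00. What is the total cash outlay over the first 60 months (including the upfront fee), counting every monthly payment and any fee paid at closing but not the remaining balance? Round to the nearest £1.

Monthly rate = 4.17%/12 = 0.0034750; payment = 571,000 × 0.0034750 / (1 − (1+0.0034750)^−180) = £4,272.43.
Total outlay = 60 × £4,272.43 + £9,200.00 = £265,545.80.

£265,546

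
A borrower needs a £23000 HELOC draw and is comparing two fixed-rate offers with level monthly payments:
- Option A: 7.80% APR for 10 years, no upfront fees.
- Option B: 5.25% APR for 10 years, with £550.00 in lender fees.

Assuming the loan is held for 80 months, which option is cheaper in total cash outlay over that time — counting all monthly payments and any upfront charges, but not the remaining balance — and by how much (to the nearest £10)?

Option B by £1,840

Option A: at 7.80% the monthly rate is 0.0065000, so the payment is 23,000 × 0.0065000 / (1 − 1.0065000^−120) = £276.63.
Option B: at 5.25% the monthly rate is 0.0043750, so the payment is 23,000 × 0.0043750 / (1 − 1.0043750^−120) = £246.77.
Over 80 months: Option A costs 80 × £276.63 = £22,130.40; Option B costs 80 × £246.77 + £550.00 = £20,291.60.
Option B is cheaper by £22,130.40 − £20,291.60 = £1,838.80.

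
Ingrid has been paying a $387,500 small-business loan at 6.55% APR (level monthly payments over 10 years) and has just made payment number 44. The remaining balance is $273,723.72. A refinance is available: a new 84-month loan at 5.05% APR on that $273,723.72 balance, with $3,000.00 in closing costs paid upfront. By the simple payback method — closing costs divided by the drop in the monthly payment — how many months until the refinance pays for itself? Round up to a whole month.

6 months

Current payment = 387,500 × 6.55%/12 / (1 − (1+0.0054583)^−120) = $4,409.85.
Refinanced payment = 273,723.72 × 0.0042083 / (1 − (1+0.0042083)^−84) = $3,875.22.
Monthly savings = $4,409.85 − $3,875.22 = $534.63.
Break-even = $3,000.00 / $534.63 = 5.61 → 6 months.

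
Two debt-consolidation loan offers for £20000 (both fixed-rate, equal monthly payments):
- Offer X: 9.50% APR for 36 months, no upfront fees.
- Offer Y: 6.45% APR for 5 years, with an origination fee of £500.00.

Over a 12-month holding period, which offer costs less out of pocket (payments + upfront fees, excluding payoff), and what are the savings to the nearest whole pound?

Offer Y by £2,498

Offer X: monthly rate = 9.5%/12 = 0.0079167; payment = 20,000 × 0.0079167 / (1 − (1+0.0079167)^−36) = £640.66.
Offer Y: at 6.45% the monthly rate is 0.0053750, so the payment is 20,000 × 0.0053750 / (1 − 1.0053750^−60) = £390.85.
Over 12 months: Offer X costs 12 × £640.66 = £7,687.92; Offer Y costs 12 × £390.85 + £500.00 = £5,190.20.
Offer Y is cheaper by £7,687.92 − £5,190.20 = £2,497.72.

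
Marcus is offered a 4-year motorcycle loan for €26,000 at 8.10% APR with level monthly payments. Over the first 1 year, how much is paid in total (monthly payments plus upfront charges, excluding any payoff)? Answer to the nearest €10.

€7,630

Monthly rate = 8.1%/12 = 0.0067500; payment = 26,000 × 0.0067500 / (1 − (1+0.0067500)^−48) = €635.96.
Total outlay = 12 × €635.96 = €7,631.52.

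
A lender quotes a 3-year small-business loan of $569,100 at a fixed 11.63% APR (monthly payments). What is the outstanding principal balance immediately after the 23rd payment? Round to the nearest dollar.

With monthly rate i = 11.63%/12 = 0.0096917, the balance after k of n payments is P · [(1+i)^n − (1+i)^k] / [(1+i)^n − 1].
(1+0.0096917)^36 = 1.41512821 and (1+0.0096917)^23 = 1.24836549, so the balance is 569,100 × (1.41512821 − 1.24836549) / (1.41512821 − 1) = $228,615.31.

$228,615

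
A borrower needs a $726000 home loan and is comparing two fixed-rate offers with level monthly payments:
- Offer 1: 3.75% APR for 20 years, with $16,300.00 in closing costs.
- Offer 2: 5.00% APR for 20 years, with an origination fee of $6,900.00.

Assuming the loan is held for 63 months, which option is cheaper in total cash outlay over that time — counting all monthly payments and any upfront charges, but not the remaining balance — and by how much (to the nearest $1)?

Offer 1: monthly rate = 3.75%/12 = 0.0031250; payment = 726,000 × 0.0031250 / (1 − (1+0.0031250)^−240) = $4,304.37.
Offer 2: at 5.00% the monthly rate is 0.0041667, so the payment is 726,000 × 0.0041667 / (1 − 1.0041667^−240) = $4,791.28.
Over 63 months: Offer 1 costs 63 × $4,304.37 + $16,300.00 = $287,475.31; Offer 2 costs 63 × $4,791.28 + $6,900.00 = $308,750.64.
Offer 1 is cheaper by $308,750.64 − $287,475.31 = $21,275.33.

Offer 1 by $21,275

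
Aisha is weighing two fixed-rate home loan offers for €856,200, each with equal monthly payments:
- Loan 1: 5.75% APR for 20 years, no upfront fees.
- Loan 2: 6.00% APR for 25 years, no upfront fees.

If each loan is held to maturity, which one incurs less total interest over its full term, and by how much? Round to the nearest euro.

Loan 1: at 5.75% the monthly rate is 0.0047917, so the payment is 856,200 × 0.0047917 / (1 − 1.0047917^−240) = €6,011.24.
Total interest on Loan 1 = 240 × €6,011.24 − €856,200 = €586,497.60.
Loan 2: at 6.00% the monthly rate is 0.0050000, so the payment is 856,200 × 0.0050000 / (1 − 1.0050000^−300) = €5,516.51.
Total interest on Loan 2 = 300 × €5,516.51 − €856,200 = €798,753.00.
Loan 1 is lower by €212,255.40.

Loan 1 by €212,255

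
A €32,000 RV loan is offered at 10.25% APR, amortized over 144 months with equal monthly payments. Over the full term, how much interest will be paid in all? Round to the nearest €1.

€23,737

At 10.25% the monthly rate is 0.0085417, so the payment is 32,000 × 0.0085417 / (1 − 1.0085417^−144) = €387.06.
Total paid = 144 × €387.06 = €55,736.64; interest = €55,736.64 − €32,000 = €23,736.64.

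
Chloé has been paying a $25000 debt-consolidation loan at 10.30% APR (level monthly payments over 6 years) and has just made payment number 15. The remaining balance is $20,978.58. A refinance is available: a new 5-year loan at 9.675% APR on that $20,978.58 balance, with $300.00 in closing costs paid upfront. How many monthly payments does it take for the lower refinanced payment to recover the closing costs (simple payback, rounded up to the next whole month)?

Current payment = 25,000 × 10.3%/12 / (1 − (1+0.0085833)^−72) = $466.94.
Refinanced payment = 20,978.58 × 0.0080625 / (1 − (1+0.0080625)^−60) = $442.39.
Monthly savings = $466.94 − $442.39 = $24.55.
Break-even = $300.00 / $24.55 = 12.22 → 13 months.

13 months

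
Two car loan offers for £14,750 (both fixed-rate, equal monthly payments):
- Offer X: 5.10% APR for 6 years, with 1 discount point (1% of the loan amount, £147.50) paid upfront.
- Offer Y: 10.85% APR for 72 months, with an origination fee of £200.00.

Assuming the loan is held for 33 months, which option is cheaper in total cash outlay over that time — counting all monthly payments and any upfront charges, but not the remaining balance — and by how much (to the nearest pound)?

Offer X by £1,418

Offer X: at 5.10% the monthly rate is 0.0042500, so the payment is 14,750 × 0.0042500 / (1 − 1.0042500^−72) = £238.23.
Offer Y: monthly rate = 10.85%/12 = 0.0090417; payment = 14,750 × 0.0090417 / (1 − (1+0.0090417)^−72) = £279.62.
Over 33 months: Offer X costs 33 × £238.23 + £147.50 = £8,009.09; Offer Y costs 33 × £279.62 + £200.00 = £9,427.46.
Offer X is cheaper by £9,427.46 − £8,009.09 = £1,418.37.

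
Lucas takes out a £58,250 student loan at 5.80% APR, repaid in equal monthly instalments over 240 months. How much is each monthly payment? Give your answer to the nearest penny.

£410.63

At 5.80% the monthly rate is 0.0048333, so the payment is 58,250 × 0.0048333 / (1 − 1.0048333^−240) = £410.63.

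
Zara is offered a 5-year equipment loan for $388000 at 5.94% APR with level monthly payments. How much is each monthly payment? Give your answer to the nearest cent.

At 5.94% the monthly rate is 0.0049500, so the payment is 388,000 × 0.0049500 / (1 − 1.0049500^−60) = $7,490.31.

$7,490.31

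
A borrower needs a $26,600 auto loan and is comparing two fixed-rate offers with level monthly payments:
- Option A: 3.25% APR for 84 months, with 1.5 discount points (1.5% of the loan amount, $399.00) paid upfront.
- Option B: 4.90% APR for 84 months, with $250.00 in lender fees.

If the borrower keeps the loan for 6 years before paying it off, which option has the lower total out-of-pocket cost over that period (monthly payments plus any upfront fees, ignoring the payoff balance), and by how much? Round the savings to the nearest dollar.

Option A by $1,308

Option A: monthly rate = 3.25%/12 = 0.0027083; payment = 26,600 × 0.0027083 / (1 − (1+0.0027083)^−84) = $354.48.
Option B: monthly rate = 4.9%/12 = 0.0040833; payment = 26,600 × 0.0040833 / (1 − (1+0.0040833)^−84) = $374.71.
Over 72 months: Option A costs 72 × $354.48 + $399.00 = $25,921.56; Option B costs 72 × $374.71 + $250.00 = $27,229.12.
Option A is cheaper by $27,229.12 − $25,921.56 = $1,307.56.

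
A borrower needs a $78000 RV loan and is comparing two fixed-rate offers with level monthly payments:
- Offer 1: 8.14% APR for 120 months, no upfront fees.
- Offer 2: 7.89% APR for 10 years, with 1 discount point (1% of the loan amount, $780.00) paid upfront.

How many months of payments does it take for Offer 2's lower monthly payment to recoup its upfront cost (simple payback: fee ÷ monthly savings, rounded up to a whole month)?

Offer 1: monthly rate = 8.14%/12 = 0.0067833; payment = 78,000 × 0.0067833 / (1 − (1+0.0067833)^−120) = $952.14.
Offer 2: at 7.89% the monthly rate is 0.0065750, so the payment is 78,000 × 0.0065750 / (1 − 1.0065750^−120) = $941.83.
Monthly savings = $952.14 − $941.83 = $10.31.
Break-even = $780.00 / $10.31 = 75.65 → 76 months.

76 months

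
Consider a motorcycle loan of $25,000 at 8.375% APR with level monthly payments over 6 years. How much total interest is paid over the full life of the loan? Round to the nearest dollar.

$6,890

At 8.375% the monthly rate is 0.0069792, so the payment is 25,000 × 0.0069792 / (1 − 1.0069792^−72) = $442.92.
Total paid = 72 × $442.92 = $31,890.24; interest = $31,890.24 − $25,000 = $6,890.24.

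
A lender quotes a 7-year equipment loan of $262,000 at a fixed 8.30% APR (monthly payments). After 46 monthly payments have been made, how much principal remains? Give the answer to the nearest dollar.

$137,356

With monthly rate i = 8.3%/12 = 0.0069167, the balance after k of n payments is P · [(1+i)^n − (1+i)^k] / [(1+i)^n − 1].
(1+0.0069167)^84 = 1.78425315 and (1+0.0069167)^46 = 1.37310059, so the balance is 262,000 × (1.78425315 − 1.37310059) / (1.78425315 − 1) = $137,356.12.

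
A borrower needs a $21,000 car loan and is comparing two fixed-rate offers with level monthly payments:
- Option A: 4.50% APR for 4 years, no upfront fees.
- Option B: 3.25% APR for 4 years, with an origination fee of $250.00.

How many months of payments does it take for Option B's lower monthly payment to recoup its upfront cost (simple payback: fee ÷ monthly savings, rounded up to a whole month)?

Option A: monthly rate = 4.5%/12 = 0.0037500; payment = 21,000 × 0.0037500 / (1 − (1+0.0037500)^−48) = $478.87.
Option B: at 3.25% the monthly rate is 0.0027083, so the payment is 21,000 × 0.0027083 / (1 − 1.0027083^−48) = $467.14.
Monthly savings = $478.87 − $467.14 = $11.73.
Break-even = $250.00 / $11.73 = 21.31 → 22 months.

22 months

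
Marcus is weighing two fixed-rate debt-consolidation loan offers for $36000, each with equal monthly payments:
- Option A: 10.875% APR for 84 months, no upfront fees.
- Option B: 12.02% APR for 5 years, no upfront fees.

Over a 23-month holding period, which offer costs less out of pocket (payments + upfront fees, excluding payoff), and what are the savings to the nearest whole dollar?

Option A: at 10.875% the monthly rate is 0.0090625, so the payment is 36,000 × 0.0090625 / (1 − 1.0090625^−84) = $614.04.
Option B: at 12.02% the monthly rate is 0.0100167, so the payment is 36,000 × 0.0100167 / (1 − 1.0100167^−60) = $801.16.
Over 23 months: Option A costs 23 × $614.04 = $14,122.92; Option B costs 23 × $801.16 = $18,426.68.
Option A is cheaper by $18,426.68 − $14,122.92 = $4,303.76.

Option A by $4,304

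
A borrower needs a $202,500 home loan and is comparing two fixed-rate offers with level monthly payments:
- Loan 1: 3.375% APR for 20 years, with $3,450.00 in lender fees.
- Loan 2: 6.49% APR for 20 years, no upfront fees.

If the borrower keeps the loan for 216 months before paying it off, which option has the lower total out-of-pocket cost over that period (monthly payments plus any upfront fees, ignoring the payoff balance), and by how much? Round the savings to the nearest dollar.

Loan 1 by $71,532

Loan 1: at 3.375% the monthly rate is 0.0028125, so the payment is 202,500 × 0.0028125 / (1 − 1.0028125^−240) = $1,161.45.
Loan 2: at 6.49% the monthly rate is 0.0054083, so the payment is 202,500 × 0.0054083 / (1 − 1.0054083^−240) = $1,508.59.
Over 216 months: Loan 1 costs 216 × $1,161.45 + $3,450.00 = $254,323.20; Loan 2 costs 216 × $1,508.59 = $325,855.44.
Loan 1 is cheaper by $325,855.44 − $254,323.20 = $71,532.24.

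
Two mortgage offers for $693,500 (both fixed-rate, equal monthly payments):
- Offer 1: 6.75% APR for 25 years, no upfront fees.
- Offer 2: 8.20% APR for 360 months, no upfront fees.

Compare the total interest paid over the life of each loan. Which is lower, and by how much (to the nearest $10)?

Offer 1 by $429,400

Offer 1: at 6.75% the monthly rate is 0.0056250, so the payment is 693,500 × 0.0056250 / (1 − 1.0056250^−300) = $4,791.47.
Total interest on Offer 1 = 300 × $4,791.47 − $693,500 = $743,941.00.
Offer 2: at 8.20% the monthly rate is 0.0068333, so the payment is 693,500 × 0.0068333 / (1 − 1.0068333^−360) = $5,185.68.
Total interest on Offer 2 = 360 × $5,185.68 − $693,500 = $1,173,344.80.
Offer 1 is lower by $429,403.80.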